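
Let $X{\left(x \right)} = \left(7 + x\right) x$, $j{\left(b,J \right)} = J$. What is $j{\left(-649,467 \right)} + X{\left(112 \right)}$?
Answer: $13795$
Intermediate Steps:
$X{\left(x \right)} = x \left(7 + x\right)$
$j{\left(-649,467 \right)} + X{\left(112 \right)} = 467 + 112 \left(7 + 112\right) = 467 + 112 \cdot 119 = 467 + 13328 = 13795$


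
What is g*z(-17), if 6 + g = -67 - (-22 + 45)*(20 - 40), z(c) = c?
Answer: -6579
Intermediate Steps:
g = 387 (g = -6 + (-67 - (-22 + 45)*(20 - 40)) = -6 + (-67 - 23*(-20)) = -6 + (-67 - 1*(-460)) = -6 + (-67 + 460) = -6 + 393 = 387)
g*z(-17) = 387*(-17) = -6579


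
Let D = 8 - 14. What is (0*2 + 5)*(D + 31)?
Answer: 125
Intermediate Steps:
D = -6
(0*2 + 5)*(D + 31) = (0*2 + 5)*(-6 + 31) = (0 + 5)*25 = 5*25 = 125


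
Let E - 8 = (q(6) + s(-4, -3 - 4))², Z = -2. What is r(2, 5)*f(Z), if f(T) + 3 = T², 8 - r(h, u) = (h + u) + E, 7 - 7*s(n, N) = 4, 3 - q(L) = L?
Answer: -667/49 ≈ -13.612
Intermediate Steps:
q(L) = 3 - L
s(n, N) = 3/7 (s(n, N) = 1 - ⅐*4 = 1 - 4/7 = 3/7)
E = 716/49 (E = 8 + ((3 - 1*6) + 3/7)² = 8 + ((3 - 6) + 3/7)² = 8 + (-3 + 3/7)² = 8 + (-18/7)² = 8 + 324/49 = 716/49 ≈ 14.612)
r(h, u) = -324/49 - h - u (r(h, u) = 8 - ((h + u) + 716/49) = 8 - (716/49 + h + u) = 8 + (-716/49 - h - u) = -324/49 - h - u)
f(T) = -3 + T²
r(2, 5)*f(Z) = (-324/49 - 1*2 - 1*5)*(-3 + (-2)²) = (-324/49 - 2 - 5)*(-3 + 4) = -667/49*1 = -667/49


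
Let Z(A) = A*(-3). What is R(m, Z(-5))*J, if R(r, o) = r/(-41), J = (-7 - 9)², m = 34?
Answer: -8704/41 ≈ -212.29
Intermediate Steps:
Z(A) = -3*A
J = 256 (J = (-16)² = 256)
R(r, o) = -r/41 (R(r, o) = r*(-1/41) = -r/41)
R(m, Z(-5))*J = -1/41*34*256 = -34/41*256 = -8704/41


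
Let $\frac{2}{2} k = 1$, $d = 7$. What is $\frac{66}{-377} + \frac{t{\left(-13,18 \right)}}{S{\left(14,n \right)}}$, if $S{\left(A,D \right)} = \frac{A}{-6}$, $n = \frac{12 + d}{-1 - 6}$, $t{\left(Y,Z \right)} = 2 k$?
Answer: $- \frac{2724}{2639} \approx -1.0322$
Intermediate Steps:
$k = 1$
$t{\left(Y,Z \right)} = 2$ ($t{\left(Y,Z \right)} = 2 \cdot 1 = 2$)
$n = - \frac{19}{7}$ ($n = \frac{12 + 7}{-1 - 6} = \frac{19}{-7} = 19 \left(- \frac{1}{7}\right) = - \frac{19}{7} \approx -2.7143$)
$S{\left(A,D \right)} = - \frac{A}{6}$ ($S{\left(A,D \right)} = A \left(- \frac{1}{6}\right) = - \frac{A}{6}$)
$\frac{66}{-377} + \frac{t{\left(-13,18 \right)}}{S{\left(14,n \right)}} = \frac{66}{-377} + \frac{2}{\left(- \frac{1}{6}\right) 14} = 66 \left(- \frac{1}{377}\right) + \frac{2}{- \frac{7}{3}} = - \frac{66}{377} + 2 \left(- \frac{3}{7}\right) = - \frac{66}{377} - \frac{6}{7} = - \frac{2724}{2639}$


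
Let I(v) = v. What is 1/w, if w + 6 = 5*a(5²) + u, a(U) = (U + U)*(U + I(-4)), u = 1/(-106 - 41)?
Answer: 147/770867 ≈ 0.00019069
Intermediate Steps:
u = -1/147 (u = 1/(-147) = -1/147 ≈ -0.0068027)
a(U) = 2*U*(-4 + U) (a(U) = (U + U)*(U - 4) = (2*U)*(-4 + U) = 2*U*(-4 + U))
w = 770867/147 (w = -6 + (5*(2*5²*(-4 + 5²)) - 1/147) = -6 + (5*(2*25*(-4 + 25)) - 1/147) = -6 + (5*(2*25*21) - 1/147) = -6 + (5*1050 - 1/147) = -6 + (5250 - 1/147) = -6 + 771749/147 = 770867/147 ≈ 5244.0)
1/w = 1/(770867/147) = 147/770867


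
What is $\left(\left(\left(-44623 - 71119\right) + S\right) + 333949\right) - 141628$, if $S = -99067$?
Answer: $-22488$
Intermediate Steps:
$\left(\left(\left(-44623 - 71119\right) + S\right) + 333949\right) - 141628 = \left(\left(\left(-44623 - 71119\right) - 99067\right) + 333949\right) - 141628 = \left(\left(-115742 - 99067\right) + 333949\right) - 141628 = \left(-214809 + 333949\right) - 141628 = 119140 - 141628 = -22488$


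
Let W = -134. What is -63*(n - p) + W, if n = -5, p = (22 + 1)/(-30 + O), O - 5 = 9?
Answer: 1447/16 ≈ 90.438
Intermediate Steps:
O = 14 (O = 5 + 9 = 14)
p = -23/16 (p = (22 + 1)/(-30 + 14) = 23/(-16) = 23*(-1/16) = -23/16 ≈ -1.4375)
-63*(n - p) + W = -63*(-5 - 1*(-23/16)) - 134 = -63*(-5 + 23/16) - 134 = -63*(-57/16) - 134 = 3591/16 - 134 = 1447/16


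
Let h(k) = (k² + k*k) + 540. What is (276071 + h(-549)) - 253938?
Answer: 625475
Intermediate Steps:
h(k) = 540 + 2*k² (h(k) = (k² + k²) + 540 = 2*k² + 540 = 540 + 2*k²)
(276071 + h(-549)) - 253938 = (276071 + (540 + 2*(-549)²)) - 253938 = (276071 + (540 + 2*301401)) - 253938 = (276071 + (540 + 602802)) - 253938 = (276071 + 603342) - 253938 = 879413 - 253938 = 625475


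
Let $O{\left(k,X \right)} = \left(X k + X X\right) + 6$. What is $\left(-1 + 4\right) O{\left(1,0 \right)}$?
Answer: $18$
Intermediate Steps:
$O{\left(k,X \right)} = 6 + X^{2} + X k$ ($O{\left(k,X \right)} = \left(X k + X^{2}\right) + 6 = \left(X^{2} + X k\right) + 6 = 6 + X^{2} + X k$)
$\left(-1 + 4\right) O{\left(1,0 \right)} = \left(-1 + 4\right) \left(6 + 0^{2} + 0 \cdot 1\right) = 3 \left(6 + 0 + 0\right) = 3 \cdot 6 = 18$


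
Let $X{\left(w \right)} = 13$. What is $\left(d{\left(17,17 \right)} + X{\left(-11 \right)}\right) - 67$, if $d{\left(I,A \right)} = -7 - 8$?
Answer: $-69$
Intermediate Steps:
$d{\left(I,A \right)} = -15$
$\left(d{\left(17,17 \right)} + X{\left(-11 \right)}\right) - 67 = \left(-15 + 13\right) - 67 = -2 - 67 = -69$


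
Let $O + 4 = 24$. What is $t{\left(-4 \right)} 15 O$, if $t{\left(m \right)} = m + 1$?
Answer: $-900$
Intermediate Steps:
$O = 20$ ($O = -4 + 24 = 20$)
$t{\left(m \right)} = 1 + m$
$t{\left(-4 \right)} 15 O = \left(1 - 4\right) 15 \cdot 20 = \left(-3\right) 15 \cdot 20 = \left(-45\right) 20 = -900$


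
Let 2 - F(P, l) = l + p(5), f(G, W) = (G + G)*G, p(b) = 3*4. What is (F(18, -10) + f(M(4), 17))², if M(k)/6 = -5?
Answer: 3240000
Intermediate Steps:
M(k) = -30 (M(k) = 6*(-5) = -30)
p(b) = 12
f(G, W) = 2*G² (f(G, W) = (2*G)*G = 2*G²)
F(P, l) = -10 - l (F(P, l) = 2 - (l + 12) = 2 - (12 + l) = 2 + (-12 - l) = -10 - l)
(F(18, -10) + f(M(4), 17))² = ((-10 - 1*(-10)) + 2*(-30)²)² = ((-10 + 10) + 2*900)² = (0 + 1800)² = 1800² = 3240000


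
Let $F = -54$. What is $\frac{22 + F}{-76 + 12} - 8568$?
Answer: $- \frac{17135}{2} \approx -8567.5$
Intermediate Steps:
$\frac{22 + F}{-76 + 12} - 8568 = \frac{22 - 54}{-76 + 12} - 8568 = - \frac{32}{-64} - 8568 = \left(-32\right) \left(- \frac{1}{64}\right) - 8568 = \frac{1}{2} - 8568 = - \frac{17135}{2}$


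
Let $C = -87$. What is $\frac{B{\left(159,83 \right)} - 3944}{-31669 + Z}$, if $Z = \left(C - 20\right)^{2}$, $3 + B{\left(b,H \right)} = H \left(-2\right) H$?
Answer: $\frac{3545}{4044} \approx 0.87661$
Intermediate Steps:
$B{\left(b,H \right)} = -3 - 2 H^{2}$ ($B{\left(b,H \right)} = -3 + H \left(-2\right) H = -3 + - 2 H H = -3 - 2 H^{2}$)
$Z = 11449$ ($Z = \left(-87 - 20\right)^{2} = \left(-107\right)^{2} = 11449$)
$\frac{B{\left(159,83 \right)} - 3944}{-31669 + Z} = \frac{\left(-3 - 2 \cdot 83^{2}\right) - 3944}{-31669 + 11449} = \frac{\left(-3 - 13778\right) - 3944}{-20220} = \left(\left(-3 - 13778\right) - 3944\right) \left(- \frac{1}{20220}\right) = \left(-13781 - 3944\right) \left(- \frac{1}{20220}\right) = \left(-17725\right) \left(- \frac{1}{20220}\right) = \frac{3545}{4044}$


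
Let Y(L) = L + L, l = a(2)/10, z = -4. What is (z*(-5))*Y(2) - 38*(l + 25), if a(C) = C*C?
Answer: -4426/5 ≈ -885.20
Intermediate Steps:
a(C) = C**2
l = 2/5 (l = 2**2/10 = 4*(1/10) = 2/5 ≈ 0.40000)
Y(L) = 2*L
(z*(-5))*Y(2) - 38*(l + 25) = (-4*(-5))*(2*2) - 38*(2/5 + 25) = 20*4 - 38*127/5 = 80 - 4826/5 = -4426/5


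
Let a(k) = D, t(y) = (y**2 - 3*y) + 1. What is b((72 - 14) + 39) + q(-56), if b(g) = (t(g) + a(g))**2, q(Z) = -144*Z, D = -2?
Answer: 83127753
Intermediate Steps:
t(y) = 1 + y**2 - 3*y
a(k) = -2
b(g) = (-1 + g**2 - 3*g)**2 (b(g) = ((1 + g**2 - 3*g) - 2)**2 = (-1 + g**2 - 3*g)**2)
b((72 - 14) + 39) + q(-56) = (1 - ((72 - 14) + 39)**2 + 3*((72 - 14) + 39))**2 - 144*(-56) = (1 - (58 + 39)**2 + 3*(58 + 39))**2 + 8064 = (1 - 1*97**2 + 3*97)**2 + 8064 = (1 - 1*9409 + 291)**2 + 8064 = (1 - 9409 + 291)**2 + 8064 = (-9117)**2 + 8064 = 83119689 + 8064 = 83127753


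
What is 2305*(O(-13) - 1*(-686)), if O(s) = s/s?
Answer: 1583535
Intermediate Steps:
O(s) = 1
2305*(O(-13) - 1*(-686)) = 2305*(1 - 1*(-686)) = 2305*(1 + 686) = 2305*687 = 1583535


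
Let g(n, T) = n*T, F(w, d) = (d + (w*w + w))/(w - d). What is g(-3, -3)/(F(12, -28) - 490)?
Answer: -45/2434 ≈ -0.018488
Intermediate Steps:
F(w, d) = (d + w + w²)/(w - d) (F(w, d) = (d + (w² + w))/(w - d) = (d + (w + w²))/(w - d) = (d + w + w²)/(w - d))
g(n, T) = T*n
g(-3, -3)/(F(12, -28) - 490) = (-3*(-3))/((-28 + 12 + 12²)/(12 - 1*(-28)) - 490) = 9/((-28 + 12 + 144)/(12 + 28) - 490) = 9/(128/40 - 490) = 9/((1/40)*128 - 490) = 9/(16/5 - 490) = 9/(-2434/5) = -5/2434*9 = -45/2434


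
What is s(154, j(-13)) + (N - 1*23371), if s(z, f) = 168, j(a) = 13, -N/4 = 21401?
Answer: -108807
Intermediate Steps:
N = -85604 (N = -4*21401 = -85604)
s(154, j(-13)) + (N - 1*23371) = 168 + (-85604 - 1*23371) = 168 + (-85604 - 23371) = 168 - 108975 = -108807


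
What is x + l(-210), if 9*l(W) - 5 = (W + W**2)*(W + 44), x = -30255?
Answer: -7558030/9 ≈ -8.3978e+5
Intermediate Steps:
l(W) = 5/9 + (44 + W)*(W + W**2)/9 (l(W) = 5/9 + ((W + W**2)*(W + 44))/9 = 5/9 + ((W + W**2)*(44 + W))/9 = 5/9 + ((44 + W)*(W + W**2))/9 = 5/9 + (44 + W)*(W + W**2)/9)
x + l(-210) = -30255 + (5/9 + 5*(-210)**2 + (1/9)*(-210)**3 + (44/9)*(-210)) = -30255 + (5/9 + 5*44100 + (1/9)*(-9261000) - 3080/3) = -30255 + (5/9 + 220500 - 1029000 - 3080/3) = -30255 - 7285735/9 = -7558030/9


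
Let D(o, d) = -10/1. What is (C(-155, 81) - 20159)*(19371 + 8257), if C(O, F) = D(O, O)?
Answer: -557229132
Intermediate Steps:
D(o, d) = -10 (D(o, d) = -10*1 = -10)
C(O, F) = -10
(C(-155, 81) - 20159)*(19371 + 8257) = (-10 - 20159)*(19371 + 8257) = -20169*27628 = -557229132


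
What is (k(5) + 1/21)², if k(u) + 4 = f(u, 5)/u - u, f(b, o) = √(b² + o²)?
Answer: 36226/441 - 376*√2/21 ≈ 56.824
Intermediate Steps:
k(u) = -4 - u + √(25 + u²)/u (k(u) = -4 + (√(u² + 5²)/u - u) = -4 + (√(u² + 25)/u - u) = -4 + (√(25 + u²)/u - u) = -4 + (-u + √(25 + u²)/u) = -4 - u + √(25 + u²)/u)
(k(5) + 1/21)² = ((-4 - 1*5 + √(25 + 5²)/5) + 1/21)² = ((-4 - 5 + √(25 + 25)/5) + 1/21)² = ((-4 - 5 + √50/5) + 1/21)² = ((-4 - 5 + (5*√2)/5) + 1/21)² = ((-4 - 5 + √2) + 1/21)² = ((-9 + √2) + 1/21)² = (-188/21 + √2)²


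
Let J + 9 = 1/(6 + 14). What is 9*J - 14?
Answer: -1891/20 ≈ -94.550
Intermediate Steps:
J = -179/20 (J = -9 + 1/(6 + 14) = -9 + 1/20 = -179/20 ≈ -8.9500)
9*J - 14 = 9*(-179/20) - 14 = -1611/20 - 14 = -1891/20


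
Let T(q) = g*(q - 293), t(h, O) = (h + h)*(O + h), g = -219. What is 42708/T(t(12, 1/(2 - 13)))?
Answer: 156596/5767 ≈ 27.154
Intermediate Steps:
t(h, O) = 2*h*(O + h) (t(h, O) = (2*h)*(O + h) = 2*h*(O + h))
T(q) = 64167 - 219*q (T(q) = -219*(q - 293) = -219*(-293 + q) = 64167 - 219*q)
42708/T(t(12, 1/(2 - 13))) = 42708/(64167 - 438*12*(1/(2 - 13) + 12)) = 42708/(64167 - 438*12*(1/(-11) + 12)) = 42708/(64167 - 438*12*(-1/11 + 12)) = 42708/(64167 - 438*12*131/11) = 42708/(64167 - 219*3144/11) = 42708/(64167 - 688536/11) = 42708/(17301/11) = 42708*(11/17301) = 156596/5767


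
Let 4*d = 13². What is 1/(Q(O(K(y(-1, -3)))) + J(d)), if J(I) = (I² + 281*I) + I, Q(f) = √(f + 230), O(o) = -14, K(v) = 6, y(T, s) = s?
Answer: 3507088/48045515953 - 1536*√6/48045515953 ≈ 7.2917e-5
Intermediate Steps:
d = 169/4 (d = (¼)*13² = (¼)*169 = 169/4 ≈ 42.250)
Q(f) = √(230 + f)
J(I) = I² + 282*I
1/(Q(O(K(y(-1, -3)))) + J(d)) = 1/(√(230 - 14) + 169*(282 + 169/4)/4) = 1/(√216 + (169/4)*(1297/4)) = 1/(6*√6 + 219193/16) = 1/(219193/16 + 6*√6)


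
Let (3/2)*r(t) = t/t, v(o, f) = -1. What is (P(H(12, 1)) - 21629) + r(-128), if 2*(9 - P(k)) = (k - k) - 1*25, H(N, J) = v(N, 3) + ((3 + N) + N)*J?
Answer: -129641/6 ≈ -21607.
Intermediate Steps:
H(N, J) = -1 + J*(3 + 2*N) (H(N, J) = -1 + ((3 + N) + N)*J = -1 + (3 + 2*N)*J = -1 + J*(3 + 2*N))
r(t) = ⅔ (r(t) = 2*(t/t)/3 = (⅔)*1 = ⅔)
P(k) = 43/2 (P(k) = 9 - ((k - k) - 1*25)/2 = 9 - (0 - 25)/2 = 9 - ½*(-25) = 9 + 25/2 = 43/2)
(P(H(12, 1)) - 21629) + r(-128) = (43/2 - 21629) + ⅔ = -43215/2 + ⅔ = -129641/6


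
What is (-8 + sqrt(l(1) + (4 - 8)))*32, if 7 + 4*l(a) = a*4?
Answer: -256 + 16*I*sqrt(19) ≈ -256.0 + 69.742*I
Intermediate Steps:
l(a) = -7/4 + a (l(a) = -7/4 + (a*4)/4 = -7/4 + (4*a)/4 = -7/4 + a)
(-8 + sqrt(l(1) + (4 - 8)))*32 = (-8 + sqrt((-7/4 + 1) + (4 - 8)))*32 = (-8 + sqrt(-3/4 - 4))*32 = (-8 + sqrt(-19/4))*32 = (-8 + I*sqrt(19)/2)*32 = -256 + 16*I*sqrt(19)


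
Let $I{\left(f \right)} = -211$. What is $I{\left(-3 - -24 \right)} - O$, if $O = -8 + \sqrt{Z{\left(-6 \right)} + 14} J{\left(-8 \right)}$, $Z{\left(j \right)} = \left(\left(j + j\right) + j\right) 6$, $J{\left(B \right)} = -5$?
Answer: $-203 + 5 i \sqrt{94} \approx -203.0 + 48.477 i$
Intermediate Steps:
$Z{\left(j \right)} = 18 j$ ($Z{\left(j \right)} = \left(2 j + j\right) 6 = 3 j 6 = 18 j$)
$O = -8 - 5 i \sqrt{94}$ ($O = -8 + \sqrt{18 \left(-6\right) + 14} \left(-5\right) = -8 + \sqrt{-108 + 14} \left(-5\right) = -8 + \sqrt{-94} \left(-5\right) = -8 + i \sqrt{94} \left(-5\right) = -8 - 5 i \sqrt{94} \approx -8.0 - 48.477 i$)
$I{\left(-3 - -24 \right)} - O = -211 - \left(-8 - 5 i \sqrt{94}\right) = -211 + \left(8 + 5 i \sqrt{94}\right) = -203 + 5 i \sqrt{94}$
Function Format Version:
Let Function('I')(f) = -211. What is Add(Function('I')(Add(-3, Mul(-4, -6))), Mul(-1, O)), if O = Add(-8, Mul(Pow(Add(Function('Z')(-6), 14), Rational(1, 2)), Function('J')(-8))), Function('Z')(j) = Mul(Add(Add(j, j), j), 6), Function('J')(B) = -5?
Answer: Add(-203, Mul(5, I, Pow(94, Rational(1, 2)))) ≈ Add(-203.00, Mul(48.477, I))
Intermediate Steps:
Function('Z')(j) = Mul(18, j) (Function('Z')(j) = Mul(Add(Mul(2, j), j), 6) = Mul(Mul(3, j), 6) = Mul(18, j))
O = Add(-8, Mul(-5, I, Pow(94, Rational(1, 2)))) (O = Add(-8, Mul(Pow(Add(Mul(18, -6), 14), Rational(1, 2)), -5)) = Add(-8, Mul(Pow(Add(-108, 14), Rational(1, 2)), -5)) = Add(-8, Mul(Pow(-94, Rational(1, 2)), -5)) = Add(-8, Mul(Mul(I, Pow(94, Rational(1, 2))), -5)) = Add(-8, Mul(-5, I, Pow(94, Rational(1, 2)))) ≈ Add(-8.0000, Mul(-48.477, I)))
Add(Function('I')(Add(-3, Mul(-4, -6))), Mul(-1, O)) = Add(-211, Mul(-1, Add(-8, Mul(-5, I, Pow(94, Rational(1, 2)))))) = Add(-211, Add(8, Mul(5, I, Pow(94, Rational(1, 2))))) = Add(-203, Mul(5, I, Pow(94, Rational(1, 2))))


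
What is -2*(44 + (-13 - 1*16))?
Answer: -30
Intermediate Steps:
-2*(44 + (-13 - 1*16)) = -2*(44 + (-13 - 16)) = -2*(44 - 29) = -2*15 = -30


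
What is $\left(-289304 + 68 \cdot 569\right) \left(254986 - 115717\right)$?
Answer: $-34902482628$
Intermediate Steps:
$\left(-289304 + 68 \cdot 569\right) \left(254986 - 115717\right) = \left(-289304 + 38692\right) 139269 = \left(-250612\right) 139269 = -34902482628$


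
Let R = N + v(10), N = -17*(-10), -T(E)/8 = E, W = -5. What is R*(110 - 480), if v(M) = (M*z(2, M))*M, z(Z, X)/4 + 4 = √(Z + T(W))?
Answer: 529100 - 148000*√42 ≈ -4.3005e+5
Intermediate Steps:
T(E) = -8*E
z(Z, X) = -16 + 4*√(40 + Z) (z(Z, X) = -16 + 4*√(Z - 8*(-5)) = -16 + 4*√(Z + 40) = -16 + 4*√(40 + Z))
N = 170
v(M) = M²*(-16 + 4*√42) (v(M) = (M*(-16 + 4*√(40 + 2)))*M = (M*(-16 + 4*√42))*M = M²*(-16 + 4*√42))
R = -1430 + 400*√42 (R = 170 + 4*10²*(-4 + √42) = 170 + 4*100*(-4 + √42) = 170 + (-1600 + 400*√42) = -1430 + 400*√42 ≈ 1162.3)
R*(110 - 480) = (-1430 + 400*√42)*(110 - 480) = (-1430 + 400*√42)*(-370) = 529100 - 148000*√42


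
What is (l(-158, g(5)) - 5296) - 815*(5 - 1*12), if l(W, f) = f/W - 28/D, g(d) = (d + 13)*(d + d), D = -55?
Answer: 1774367/4345 ≈ 408.37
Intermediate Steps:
g(d) = 2*d*(13 + d) (g(d) = (13 + d)*(2*d) = 2*d*(13 + d))
l(W, f) = 28/55 + f/W (l(W, f) = f/W - 28/(-55) = f/W - 28*(-1/55) = f/W + 28/55 = 28/55 + f/W)
(l(-158, g(5)) - 5296) - 815*(5 - 1*12) = ((28/55 + (2*5*(13 + 5))/(-158)) - 5296) - 815*(5 - 1*12) = ((28/55 + (2*5*18)*(-1/158)) - 5296) - 815*(5 - 12) = ((28/55 + 180*(-1/158)) - 5296) - 815*(-7) = ((28/55 - 90/79) - 5296) + 5705 = (-2738/4345 - 5296) + 5705 = -23013858/4345 + 5705 = 1774367/4345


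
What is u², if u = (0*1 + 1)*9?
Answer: 81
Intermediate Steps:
u = 9 (u = (0 + 1)*9 = 1*9 = 9)
u² = 9² = 81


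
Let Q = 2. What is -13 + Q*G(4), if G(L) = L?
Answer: -5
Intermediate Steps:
-13 + Q*G(4) = -13 + 2*4 = -13 + 8 = -5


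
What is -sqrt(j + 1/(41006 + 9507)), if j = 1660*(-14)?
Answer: -3*I*sqrt(6588703110783)/50513 ≈ -152.45*I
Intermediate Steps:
j = -23240
-sqrt(j + 1/(41006 + 9507)) = -sqrt(-23240 + 1/(41006 + 9507)) = -sqrt(-23240 + 1/50513) = -sqrt(-1173922119/50513) = -3*I*sqrt(6588703110783)/50513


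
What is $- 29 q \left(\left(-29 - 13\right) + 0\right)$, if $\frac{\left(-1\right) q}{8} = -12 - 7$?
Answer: $185136$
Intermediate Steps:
$q = 152$ ($q = - 8 \left(-12 - 7\right) = \left(-8\right) \left(-19\right) = 152$)
$- 29 q \left(\left(-29 - 13\right) + 0\right) = \left(-29\right) 152 \left(\left(-29 - 13\right) + 0\right) = - 4408 \left(-42 + 0\right) = \left(-4408\right) \left(-42\right) = 185136$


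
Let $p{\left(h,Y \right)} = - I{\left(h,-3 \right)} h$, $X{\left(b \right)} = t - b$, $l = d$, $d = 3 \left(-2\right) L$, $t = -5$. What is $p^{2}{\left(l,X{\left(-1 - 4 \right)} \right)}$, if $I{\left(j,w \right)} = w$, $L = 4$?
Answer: $5184$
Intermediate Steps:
$d = -24$ ($d = 3 \left(-2\right) 4 = \left(-6\right) 4 = -24$)
$l = -24$
$X{\left(b \right)} = -5 - b$
$p{\left(h,Y \right)} = 3 h$ ($p{\left(h,Y \right)} = \left(-1\right) \left(-3\right) h = 3 h$)
$p^{2}{\left(l,X{\left(-1 - 4 \right)} \right)} = \left(3 \left(-24\right)\right)^{2} = \left(-72\right)^{2} = 5184$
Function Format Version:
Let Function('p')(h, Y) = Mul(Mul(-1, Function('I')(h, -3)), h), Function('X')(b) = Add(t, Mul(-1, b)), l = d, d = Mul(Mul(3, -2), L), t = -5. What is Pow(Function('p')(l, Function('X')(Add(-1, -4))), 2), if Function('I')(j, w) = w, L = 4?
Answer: 5184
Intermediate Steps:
d = -24 (d = Mul(Mul(3, -2), 4) = Mul(-6, 4) = -24)
l = -24
Function('X')(b) = Add(-5, Mul(-1, b))
Function('p')(h, Y) = Mul(3, h) (Function('p')(h, Y) = Mul(Mul(-1, -3), h) = Mul(3, h))
Pow(Function('p')(l, Function('X')(Add(-1, -4))), 2) = Pow(Mul(3, -24), 2) = Pow(-72, 2) = 5184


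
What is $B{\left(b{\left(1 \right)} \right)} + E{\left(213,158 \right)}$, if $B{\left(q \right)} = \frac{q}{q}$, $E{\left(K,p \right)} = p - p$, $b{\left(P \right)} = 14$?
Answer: $1$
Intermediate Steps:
$E{\left(K,p \right)} = 0$
$B{\left(q \right)} = 1$
$B{\left(b{\left(1 \right)} \right)} + E{\left(213,158 \right)} = 1 + 0 = 1$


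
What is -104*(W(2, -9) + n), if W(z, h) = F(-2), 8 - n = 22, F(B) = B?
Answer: 1664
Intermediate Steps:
n = -14 (n = 8 - 1*22 = 8 - 22 = -14)
W(z, h) = -2
-104*(W(2, -9) + n) = -104*(-2 - 14) = -104*(-16) = -1*(-1664) = 1664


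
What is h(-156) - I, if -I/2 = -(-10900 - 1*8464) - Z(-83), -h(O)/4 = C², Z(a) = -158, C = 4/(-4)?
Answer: 39040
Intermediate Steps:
C = -1 (C = 4*(-¼) = -1)
h(O) = -4 (h(O) = -4*(-1)² = -4*1 = -4)
I = -39044 (I = -2*(-(-10900 - 1*8464) - 1*(-158)) = -2*(-(-10900 - 8464) + 158) = -2*(-1*(-19364) + 158) = -2*(19364 + 158) = -2*19522 = -39044)
h(-156) - I = -4 - 1*(-39044) = -4 + 39044 = 39040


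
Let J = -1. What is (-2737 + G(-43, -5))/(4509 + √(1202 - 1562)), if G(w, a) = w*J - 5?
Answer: -1352199/2259049 + 5398*I*√10/6777147 ≈ -0.59857 + 0.0025188*I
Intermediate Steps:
G(w, a) = -5 - w (G(w, a) = w*(-1) - 5 = -w - 5 = -5 - w)
(-2737 + G(-43, -5))/(4509 + √(1202 - 1562)) = (-2737 + (-5 - 1*(-43)))/(4509 + √(1202 - 1562)) = (-2737 + (-5 + 43))/(4509 + √(-360)) = (-2737 + 38)/(4509 + 6*I*√10) = -2699/(4509 + 6*I*√10)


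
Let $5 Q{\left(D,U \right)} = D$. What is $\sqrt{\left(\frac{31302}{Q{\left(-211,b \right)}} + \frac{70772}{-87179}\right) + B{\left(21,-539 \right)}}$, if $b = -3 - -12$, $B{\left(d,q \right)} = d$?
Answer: $\frac{i \sqrt{244154284597559377}}{18394769} \approx 26.862 i$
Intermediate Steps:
$b = 9$ ($b = -3 + 12 = 9$)
$Q{\left(D,U \right)} = \frac{D}{5}$
$\sqrt{\left(\frac{31302}{Q{\left(-211,b \right)}} + \frac{70772}{-87179}\right) + B{\left(21,-539 \right)}} = \sqrt{\left(\frac{31302}{\frac{1}{5} \left(-211\right)} + \frac{70772}{-87179}\right) + 21} = \sqrt{\left(\frac{31302}{- \frac{211}{5}} + 70772 \left(- \frac{1}{87179}\right)\right) + 21} = \sqrt{\left(31302 \left(- \frac{5}{211}\right) - \frac{70772}{87179}\right) + 21} = \sqrt{\left(- \frac{156510}{211} - \frac{70772}{87179}\right) + 21} = \sqrt{- \frac{13659318182}{18394769} + 21} = \sqrt{- \frac{13273028033}{18394769}} = \frac{i \sqrt{244154284597559377}}{18394769}$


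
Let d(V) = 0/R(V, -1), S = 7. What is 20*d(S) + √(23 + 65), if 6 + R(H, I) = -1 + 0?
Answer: 2*√22 ≈ 9.3808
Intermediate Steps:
R(H, I) = -7 (R(H, I) = -6 + (-1 + 0) = -6 - 1 = -7)
d(V) = 0 (d(V) = 0/(-7) = 0*(-⅐) = 0)
20*d(S) + √(23 + 65) = 20*0 + √(23 + 65) = 0 + √88 = 0 + 2*√22 = 2*√22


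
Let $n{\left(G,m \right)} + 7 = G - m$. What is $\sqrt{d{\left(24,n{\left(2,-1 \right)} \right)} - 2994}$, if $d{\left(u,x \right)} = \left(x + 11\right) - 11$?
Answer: $i \sqrt{2998} \approx 54.754 i$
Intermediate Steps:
$n{\left(G,m \right)} = -7 + G - m$ ($n{\left(G,m \right)} = -7 + \left(G - m\right) = -7 + G - m$)
$d{\left(u,x \right)} = x$ ($d{\left(u,x \right)} = \left(11 + x\right) - 11 = x$)
$\sqrt{d{\left(24,n{\left(2,-1 \right)} \right)} - 2994} = \sqrt{\left(-7 + 2 - -1\right) - 2994} = \sqrt{\left(-7 + 2 + 1\right) - 2994} = \sqrt{-4 - 2994} = \sqrt{-2998} = i \sqrt{2998}$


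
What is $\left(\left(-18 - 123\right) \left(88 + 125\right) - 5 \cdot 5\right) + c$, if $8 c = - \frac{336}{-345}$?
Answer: $- \frac{3456656}{115} \approx -30058.0$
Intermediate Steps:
$c = \frac{14}{115}$ ($c = \frac{\left(-336\right) \frac{1}{-345}}{8} = \frac{\left(-336\right) \left(- \frac{1}{345}\right)}{8} = \frac{1}{8} \cdot \frac{112}{115} = \frac{14}{115} \approx 0.12174$)
$\left(\left(-18 - 123\right) \left(88 + 125\right) - 5 \cdot 5\right) + c = \left(\left(-18 - 123\right) \left(88 + 125\right) - 5 \cdot 5\right) + \frac{14}{115} = \left(\left(-141\right) 213 - 25\right) + \frac{14}{115} = \left(-30033 - 25\right) + \frac{14}{115} = -30058 + \frac{14}{115} = - \frac{3456656}{115}$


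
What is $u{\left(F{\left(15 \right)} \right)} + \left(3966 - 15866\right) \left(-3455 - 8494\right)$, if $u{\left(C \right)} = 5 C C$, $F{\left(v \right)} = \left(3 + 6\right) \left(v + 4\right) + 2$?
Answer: $142342745$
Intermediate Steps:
$F{\left(v \right)} = 38 + 9 v$ ($F{\left(v \right)} = 9 \left(4 + v\right) + 2 = \left(36 + 9 v\right) + 2 = 38 + 9 v$)
$u{\left(C \right)} = 5 C^{2}$
$u{\left(F{\left(15 \right)} \right)} + \left(3966 - 15866\right) \left(-3455 - 8494\right) = 5 \left(38 + 9 \cdot 15\right)^{2} + \left(3966 - 15866\right) \left(-3455 - 8494\right) = 5 \left(38 + 135\right)^{2} - -142193100 = 5 \cdot 173^{2} + 142193100 = 5 \cdot 29929 + 142193100 = 149645 + 142193100 = 142342745$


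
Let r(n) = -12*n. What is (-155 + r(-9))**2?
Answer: 2209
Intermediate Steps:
(-155 + r(-9))**2 = (-155 - 12*(-9))**2 = (-155 + 108)**2 = (-47)**2 = 2209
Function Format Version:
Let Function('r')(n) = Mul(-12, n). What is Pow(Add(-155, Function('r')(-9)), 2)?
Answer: 2209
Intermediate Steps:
Pow(Add(-155, Function('r')(-9)), 2) = Pow(Add(-155, Mul(-12, -9)), 2) = Pow(Add(-155, 108), 2) = Pow(-47, 2) = 2209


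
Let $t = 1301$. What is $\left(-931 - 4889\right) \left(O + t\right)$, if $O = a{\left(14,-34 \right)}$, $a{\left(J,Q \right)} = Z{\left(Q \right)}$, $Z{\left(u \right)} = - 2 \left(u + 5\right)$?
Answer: $-7909380$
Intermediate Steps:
$Z{\left(u \right)} = -10 - 2 u$ ($Z{\left(u \right)} = - 2 \left(5 + u\right) = -10 - 2 u$)
$a{\left(J,Q \right)} = -10 - 2 Q$
$O = 58$ ($O = -10 - -68 = -10 + 68 = 58$)
$\left(-931 - 4889\right) \left(O + t\right) = \left(-931 - 4889\right) \left(58 + 1301\right) = \left(-5820\right) 1359 = -7909380$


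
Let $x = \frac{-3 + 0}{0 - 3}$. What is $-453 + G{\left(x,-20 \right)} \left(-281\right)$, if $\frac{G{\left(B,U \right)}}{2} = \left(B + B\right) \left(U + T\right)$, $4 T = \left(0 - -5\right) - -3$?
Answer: $19779$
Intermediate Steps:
$T = 2$ ($T = \frac{\left(0 - -5\right) - -3}{4} = \frac{\left(0 + 5\right) + 3}{4} = \frac{5 + 3}{4} = \frac{1}{4} \cdot 8 = 2$)
$x = 1$ ($x = - \frac{3}{-3} = \left(-3\right) \left(- \frac{1}{3}\right) = 1$)
$G{\left(B,U \right)} = 4 B \left(2 + U\right)$ ($G{\left(B,U \right)} = 2 \left(B + B\right) \left(U + 2\right) = 2 \cdot 2 B \left(2 + U\right) = 4 B \left(2 + U\right)$)
$-453 + G{\left(x,-20 \right)} \left(-281\right) = -453 + 4 \cdot 1 \left(2 - 20\right) \left(-281\right) = -453 + 4 \cdot 1 \left(-18\right) \left(-281\right) = -453 - -20232 = -453 + 20232 = 19779$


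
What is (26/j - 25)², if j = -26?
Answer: 676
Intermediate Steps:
(26/j - 25)² = (26/(-26) - 25)² = (26*(-1/26) - 25)² = (-1 - 25)² = (-26)² = 676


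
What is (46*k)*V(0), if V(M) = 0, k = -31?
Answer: 0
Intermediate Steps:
(46*k)*V(0) = (46*(-31))*0 = -1426*0 = 0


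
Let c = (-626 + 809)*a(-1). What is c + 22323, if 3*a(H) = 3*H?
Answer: 22140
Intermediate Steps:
a(H) = H (a(H) = (3*H)/3 = H)
c = -183 (c = (-626 + 809)*(-1) = 183*(-1) = -183)
c + 22323 = -183 + 22323 = 22140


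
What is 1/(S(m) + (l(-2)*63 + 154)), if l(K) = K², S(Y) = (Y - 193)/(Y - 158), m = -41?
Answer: 199/81028 ≈ 0.0024559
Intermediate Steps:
S(Y) = (-193 + Y)/(-158 + Y)
1/(S(m) + (l(-2)*63 + 154)) = 1/((-193 - 41)/(-158 - 41) + ((-2)²*63 + 154)) = 1/(-234/(-199) + (4*63 + 154)) = 1/(-1/199*(-234) + (252 + 154)) = 1/(234/199 + 406) = 1/(81028/199) = 199/81028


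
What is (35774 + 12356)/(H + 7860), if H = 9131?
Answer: 48130/16991 ≈ 2.8327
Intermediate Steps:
(35774 + 12356)/(H + 7860) = (35774 + 12356)/(9131 + 7860) = 48130/16991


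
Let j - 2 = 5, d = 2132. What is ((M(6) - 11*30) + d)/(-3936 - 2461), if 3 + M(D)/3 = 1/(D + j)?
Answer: -23312/83161 ≈ -0.28032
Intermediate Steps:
j = 7 (j = 2 + 5 = 7)
M(D) = -9 + 3/(7 + D) (M(D) = -9 + 3/(D + 7) = -9 + 3/(7 + D))
((M(6) - 11*30) + d)/(-3936 - 2461) = ((3*(-20 - 3*6)/(7 + 6) - 11*30) + 2132)/(-3936 - 2461) = ((3*(-20 - 18)/13 - 330) + 2132)/(-6397) = ((3*(1/13)*(-38) - 330) + 2132)*(-1/6397) = ((-114/13 - 330) + 2132)*(-1/6397) = (-4404/13 + 2132)*(-1/6397) = (23312/13)*(-1/6397) = -23312/83161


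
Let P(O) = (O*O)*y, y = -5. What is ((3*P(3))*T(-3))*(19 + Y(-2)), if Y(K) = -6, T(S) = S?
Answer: 5265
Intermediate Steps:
P(O) = -5*O² (P(O) = (O*O)*(-5) = O²*(-5) = -5*O²)
((3*P(3))*T(-3))*(19 + Y(-2)) = ((3*(-5*3²))*(-3))*(19 - 6) = ((3*(-5*9))*(-3))*13 = ((3*(-45))*(-3))*13 = -135*(-3)*13 = 405*13 = 5265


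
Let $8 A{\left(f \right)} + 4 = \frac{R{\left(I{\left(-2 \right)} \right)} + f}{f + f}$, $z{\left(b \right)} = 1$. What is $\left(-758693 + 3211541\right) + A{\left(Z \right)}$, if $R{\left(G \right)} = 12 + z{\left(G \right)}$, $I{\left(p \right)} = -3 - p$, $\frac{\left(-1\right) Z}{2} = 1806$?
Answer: $\frac{141754966319}{57792} \approx 2.4528 \cdot 10^{6}$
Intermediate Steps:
$Z = -3612$ ($Z = \left(-2\right) 1806 = -3612$)
$R{\left(G \right)} = 13$ ($R{\left(G \right)} = 12 + 1 = 13$)
$A{\left(f \right)} = - \frac{1}{2} + \frac{13 + f}{16 f}$ ($A{\left(f \right)} = - \frac{1}{2} + \frac{\left(13 + f\right) \frac{1}{f + f}}{8} = - \frac{1}{2} + \frac{\left(13 + f\right) \frac{1}{2 f}}{8} = - \frac{1}{2} + \frac{\frac{1}{2} \frac{1}{f} \left(13 + f\right)}{8} = - \frac{1}{2} + \frac{13 + f}{16 f}$)
$\left(-758693 + 3211541\right) + A{\left(Z \right)} = \left(-758693 + 3211541\right) + \frac{13 - -25284}{16 \left(-3612\right)} = 2452848 + \frac{1}{16} \left(- \frac{1}{3612}\right) \left(13 + 25284\right) = 2452848 + \frac{1}{16} \left(- \frac{1}{3612}\right) 25297 = 2452848 - \frac{25297}{57792} = \frac{141754966319}{57792}$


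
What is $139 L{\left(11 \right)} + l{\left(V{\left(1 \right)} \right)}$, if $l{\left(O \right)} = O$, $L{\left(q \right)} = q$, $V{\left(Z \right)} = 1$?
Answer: $1530$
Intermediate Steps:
$139 L{\left(11 \right)} + l{\left(V{\left(1 \right)} \right)} = 139 \cdot 11 + 1 = 1529 + 1 = 1530$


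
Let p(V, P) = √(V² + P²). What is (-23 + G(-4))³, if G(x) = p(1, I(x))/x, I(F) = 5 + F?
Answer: -(92 + √2)³/64 ≈ -12737.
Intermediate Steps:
p(V, P) = √(P² + V²)
G(x) = √(1 + (5 + x)²)/x (G(x) = √((5 + x)² + 1²)/x = √((5 + x)² + 1)/x = √(1 + (5 + x)²)/x)
(-23 + G(-4))³ = (-23 + √(1 + (5 - 4)²)/(-4))³ = (-23 - √(1 + 1²)/4)³ = (-23 - √(1 + 1)/4)³ = (-23 - √2/4)³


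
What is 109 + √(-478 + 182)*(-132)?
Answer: 109 - 264*I*√74 ≈ 109.0 - 2271.0*I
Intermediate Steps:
109 + √(-478 + 182)*(-132) = 109 + √(-296)*(-132) = 109 + (2*I*√74)*(-132) = 109 - 264*I*√74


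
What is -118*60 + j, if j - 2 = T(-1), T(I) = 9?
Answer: -7069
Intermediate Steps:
j = 11 (j = 2 + 9 = 11)
-118*60 + j = -118*60 + 11 = -7080 + 11 = -7069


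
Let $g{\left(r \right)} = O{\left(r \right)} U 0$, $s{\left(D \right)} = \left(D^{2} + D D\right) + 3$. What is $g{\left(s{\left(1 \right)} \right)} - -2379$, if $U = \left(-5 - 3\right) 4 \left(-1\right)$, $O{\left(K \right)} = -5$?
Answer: $2379$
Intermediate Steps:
$s{\left(D \right)} = 3 + 2 D^{2}$ ($s{\left(D \right)} = \left(D^{2} + D^{2}\right) + 3 = 2 D^{2} + 3 = 3 + 2 D^{2}$)
$U = 32$ ($U = \left(-8\right) \left(-4\right) = 32$)
$g{\left(r \right)} = 0$ ($g{\left(r \right)} = \left(-5\right) 32 \cdot 0 = \left(-160\right) 0 = 0$)
$g{\left(s{\left(1 \right)} \right)} - -2379 = 0 - -2379 = 0 + 2379 = 2379$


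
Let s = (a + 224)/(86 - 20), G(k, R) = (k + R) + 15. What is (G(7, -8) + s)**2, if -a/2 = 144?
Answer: 184900/1089 ≈ 169.79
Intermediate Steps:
a = -288 (a = -2*144 = -288)
G(k, R) = 15 + R + k (G(k, R) = (R + k) + 15 = 15 + R + k)
s = -32/33 (s = (-288 + 224)/(86 - 20) = -64/66 = -64*1/66 = -32/33 ≈ -0.96970)
(G(7, -8) + s)**2 = ((15 - 8 + 7) - 32/33)**2 = (14 - 32/33)**2 = (430/33)**2 = 184900/1089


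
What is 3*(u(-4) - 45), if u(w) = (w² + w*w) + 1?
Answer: -36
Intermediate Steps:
u(w) = 1 + 2*w² (u(w) = (w² + w²) + 1 = 2*w² + 1 = 1 + 2*w²)
3*(u(-4) - 45) = 3*((1 + 2*(-4)²) - 45) = 3*((1 + 2*16) - 45) = 3*((1 + 32) - 45) = 3*(33 - 45) = 3*(-12) = -36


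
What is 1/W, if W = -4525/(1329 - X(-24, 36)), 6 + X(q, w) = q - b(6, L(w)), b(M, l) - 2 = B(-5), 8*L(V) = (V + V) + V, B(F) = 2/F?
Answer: -6803/22625 ≈ -0.30068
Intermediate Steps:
L(V) = 3*V/8 (L(V) = ((V + V) + V)/8 = (2*V + V)/8 = (3*V)/8 = 3*V/8)
b(M, l) = 8/5 (b(M, l) = 2 + 2/(-5) = 2 + 2*(-1/5) = 2 - 2/5 = 8/5)
X(q, w) = -38/5 + q (X(q, w) = -6 + (q - 1*8/5) = -6 + (q - 8/5) = -6 + (-8/5 + q) = -38/5 + q)
W = -22625/6803 (W = -4525/(1329 - (-38/5 - 24)) = -4525/(1329 - 1*(-158/5)) = -4525/(1329 + 158/5) = -4525/6803/5 = -4525*5/6803 = -22625/6803 ≈ -3.3257)
1/W = 1/(-22625/6803) = -6803/22625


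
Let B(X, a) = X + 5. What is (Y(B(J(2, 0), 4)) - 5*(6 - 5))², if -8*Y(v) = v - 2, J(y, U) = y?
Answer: 2025/64 ≈ 31.641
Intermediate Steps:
B(X, a) = 5 + X
Y(v) = ¼ - v/8 (Y(v) = -(v - 2)/8 = -(-2 + v)/8 = ¼ - v/8)
(Y(B(J(2, 0), 4)) - 5*(6 - 5))² = ((¼ - (5 + 2)/8) - 5*(6 - 5))² = ((¼ - ⅛*7) - 5*1)² = ((¼ - 7/8) - 5)² = (-5/8 - 5)² = (-45/8)² = 2025/64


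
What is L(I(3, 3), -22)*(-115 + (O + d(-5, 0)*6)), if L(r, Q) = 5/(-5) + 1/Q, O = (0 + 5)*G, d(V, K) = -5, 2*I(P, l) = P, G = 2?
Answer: 3105/22 ≈ 141.14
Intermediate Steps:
I(P, l) = P/2
O = 10 (O = (0 + 5)*2 = 5*2 = 10)
L(r, Q) = -1 + 1/Q (L(r, Q) = 5*(-1/5) + 1/Q = -1 + 1/Q)
L(I(3, 3), -22)*(-115 + (O + d(-5, 0)*6)) = ((1 - 1*(-22))/(-22))*(-115 + (10 - 5*6)) = (-(1 + 22)/22)*(-115 + (10 - 30)) = (-1/22*23)*(-115 - 20) = -23/22*(-135) = 3105/22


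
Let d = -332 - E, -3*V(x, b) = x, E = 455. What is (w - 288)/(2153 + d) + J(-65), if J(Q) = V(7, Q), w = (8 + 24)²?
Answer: -3677/2049 ≈ -1.7945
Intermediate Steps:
V(x, b) = -x/3
w = 1024 (w = 32² = 1024)
d = -787 (d = -332 - 1*455 = -332 - 455 = -787)
J(Q) = -7/3 (J(Q) = -⅓*7 = -7/3)
(w - 288)/(2153 + d) + J(-65) = (1024 - 288)/(2153 - 787) - 7/3 = 736/1366 - 7/3 = 736*(1/1366) - 7/3 = 368/683 - 7/3 = -3677/2049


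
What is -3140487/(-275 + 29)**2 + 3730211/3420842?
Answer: -584298465621/11500870804 ≈ -50.805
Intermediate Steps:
-3140487/(-275 + 29)**2 + 3730211/3420842 = -3140487/((-246)**2) + 3730211*(1/3420842) = -3140487/60516 + 3730211/3420842 = -3140487*1/60516 + 3730211/3420842 = -348943/6724 + 3730211/3420842 = -584298465621/11500870804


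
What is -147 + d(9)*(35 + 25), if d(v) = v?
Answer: 393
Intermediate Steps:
-147 + d(9)*(35 + 25) = -147 + 9*(35 + 25) = -147 + 9*60 = -147 + 540 = 393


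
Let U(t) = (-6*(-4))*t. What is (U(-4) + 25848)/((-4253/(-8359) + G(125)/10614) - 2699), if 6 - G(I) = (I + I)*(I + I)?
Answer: -1142389957176/119969536889 ≈ -9.5223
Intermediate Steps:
G(I) = 6 - 4*I² (G(I) = 6 - (I + I)*(I + I) = 6 - 2*I*2*I = 6 - 4*I²)
U(t) = 24*t
(U(-4) + 25848)/((-4253/(-8359) + G(125)/10614) - 2699) = (24*(-4) + 25848)/((-4253/(-8359) + (6 - 4*125²)/10614) - 2699) = (-96 + 25848)/((-4253*(-1/8359) + (6 - 4*15625)*(1/10614)) - 2699) = 25752/((4253/8359 + (6 - 62500)*(1/10614)) - 2699) = 25752/((4253/8359 - 62494*1/10614) - 2699) = 25752/((4253/8359 - 31247/5307) - 2699) = 25752/(-238623002/44361213 - 2699) = 25752/(-119969536889/44361213) = 25752*(-44361213/119969536889) = -1142389957176/119969536889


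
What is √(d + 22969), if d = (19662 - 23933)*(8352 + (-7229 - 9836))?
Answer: 4*√2327262 ≈ 6102.1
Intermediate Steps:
d = 37213223 (d = -4271*(8352 - 17065) = -4271*(-8713) = 37213223)
√(d + 22969) = √(37213223 + 22969) = √37236192 = 4*√2327262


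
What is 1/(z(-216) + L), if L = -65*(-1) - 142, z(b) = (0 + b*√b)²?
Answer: -1/10077773 ≈ -9.9228e-8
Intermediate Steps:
z(b) = b³ (z(b) = (0 + b^(3/2))² = (b^(3/2))² = b³)
L = -77 (L = 65 - 142 = -77)
1/(z(-216) + L) = 1/((-216)³ - 77) = 1/(-10077696 - 77) = 1/(-10077773) = -1/10077773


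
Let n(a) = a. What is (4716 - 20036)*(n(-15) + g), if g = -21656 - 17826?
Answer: 605094040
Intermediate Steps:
g = -39482
(4716 - 20036)*(n(-15) + g) = (4716 - 20036)*(-15 - 39482) = -15320*(-39497) = 605094040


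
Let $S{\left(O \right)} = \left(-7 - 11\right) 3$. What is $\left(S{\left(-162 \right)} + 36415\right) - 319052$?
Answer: $-282691$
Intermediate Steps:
$S{\left(O \right)} = -54$ ($S{\left(O \right)} = \left(-18\right) 3 = -54$)
$\left(S{\left(-162 \right)} + 36415\right) - 319052 = \left(-54 + 36415\right) - 319052 = 36361 - 319052 = -282691$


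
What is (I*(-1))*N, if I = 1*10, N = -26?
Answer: 260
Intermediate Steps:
I = 10
(I*(-1))*N = (10*(-1))*(-26) = -10*(-26) = 260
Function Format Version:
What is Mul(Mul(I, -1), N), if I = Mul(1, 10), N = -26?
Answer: 260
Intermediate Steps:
I = 10
Mul(Mul(I, -1), N) = Mul(Mul(10, -1), -26) = Mul(-10, -26) = 260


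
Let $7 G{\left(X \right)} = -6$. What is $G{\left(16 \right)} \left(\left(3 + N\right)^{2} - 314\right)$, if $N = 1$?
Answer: $\frac{1788}{7} \approx 255.43$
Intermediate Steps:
$G{\left(X \right)} = - \frac{6}{7}$ ($G{\left(X \right)} = \frac{1}{7} \left(-6\right) = - \frac{6}{7}$)
$G{\left(16 \right)} \left(\left(3 + N\right)^{2} - 314\right) = - \frac{6 \left(\left(3 + 1\right)^{2} - 314\right)}{7} = - \frac{6 \left(4^{2} - 314\right)}{7} = - \frac{6 \left(16 - 314\right)}{7} = \left(- \frac{6}{7}\right) \left(-298\right) = \frac{1788}{7}$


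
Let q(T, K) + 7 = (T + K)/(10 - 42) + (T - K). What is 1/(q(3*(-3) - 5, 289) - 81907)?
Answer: -32/2631219 ≈ -1.2162e-5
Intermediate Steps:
q(T, K) = -7 - 33*K/32 + 31*T/32 (q(T, K) = -7 + ((T + K)/(10 - 42) + (T - K)) = -7 + ((K + T)/(-32) + (T - K)) = -7 + ((K + T)*(-1/32) + (T - K)) = -7 + ((-K/32 - T/32) + (T - K)) = -7 + (-33*K/32 + 31*T/32) = -7 - 33*K/32 + 31*T/32)
1/(q(3*(-3) - 5, 289) - 81907) = 1/((-7 - 33/32*289 + 31*(3*(-3) - 5)/32) - 81907) = 1/((-7 - 9537/32 + 31*(-9 - 5)/32) - 81907) = 1/((-7 - 9537/32 + (31/32)*(-14)) - 81907) = 1/((-7 - 9537/32 - 217/16) - 81907) = 1/(-10195/32 - 81907) = 1/(-2631219/32) = -32/2631219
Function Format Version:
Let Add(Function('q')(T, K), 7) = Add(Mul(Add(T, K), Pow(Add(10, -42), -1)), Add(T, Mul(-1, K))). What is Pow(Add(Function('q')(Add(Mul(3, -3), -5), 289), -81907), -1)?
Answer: Rational(-32, 2631219) ≈ -1.2162e-5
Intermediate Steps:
Function('q')(T, K) = Add(-7, Mul(Rational(-33, 32), K), Mul(Rational(31, 32), T)) (Function('q')(T, K) = Add(-7, Add(Mul(Add(T, K), Pow(Add(10, -42), -1)), Add(T, Mul(-1, K)))) = Add(-7, Add(Mul(Add(K, T), Pow(-32, -1)), Add(T, Mul(-1, K)))) = Add(-7, Add(Mul(Add(K, T), Rational(-1, 32)), Add(T, Mul(-1, K)))) = Add(-7, Add(Add(Mul(Rational(-1, 32), K), Mul(Rational(-1, 32), T)), Add(T, Mul(-1, K)))) = Add(-7, Add(Mul(Rational(-33, 32), K), Mul(Rational(31, 32), T))) = Add(-7, Mul(Rational(-33, 32), K), Mul(Rational(31, 32), T)))
Pow(Add(Function('q')(Add(Mul(3, -3), -5), 289), -81907), -1) = Pow(Add(Add(-7, Mul(Rational(-33, 32), 289), Mul(Rational(31, 32), Add(Mul(3, -3), -5))), -81907), -1) = Pow(Add(Add(-7, Rational(-9537, 32), Mul(Rational(31, 32), Add(-9, -5))), -81907), -1) = Pow(Add(Add(-7, Rational(-9537, 32), Mul(Rational(31, 32), -14)), -81907), -1) = Pow(Add(Add(-7, Rational(-9537, 32), Rational(-217, 16)), -81907), -1) = Pow(Add(Rational(-10195, 32), -81907), -1) = Pow(Rational(-2631219, 32), -1) = Rational(-32, 2631219)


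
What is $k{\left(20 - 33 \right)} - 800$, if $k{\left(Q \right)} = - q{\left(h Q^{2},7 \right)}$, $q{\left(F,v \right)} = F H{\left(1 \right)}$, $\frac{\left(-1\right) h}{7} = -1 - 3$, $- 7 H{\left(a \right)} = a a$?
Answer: $-124$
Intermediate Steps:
$H{\left(a \right)} = - \frac{a^{2}}{7}$ ($H{\left(a \right)} = - \frac{a a}{7} = - \frac{a^{2}}{7}$)
$h = 28$ ($h = - 7 \left(-1 - 3\right) = \left(-7\right) \left(-4\right) = 28$)
$q{\left(F,v \right)} = - \frac{F}{7}$ ($q{\left(F,v \right)} = F \left(- \frac{1^{2}}{7}\right) = F \left(\left(- \frac{1}{7}\right) 1\right) = F \left(- \frac{1}{7}\right) = - \frac{F}{7}$)
$k{\left(Q \right)} = 4 Q^{2}$ ($k{\left(Q \right)} = - \frac{\left(-1\right) 28 Q^{2}}{7} = - \left(-4\right) Q^{2} = 4 Q^{2}$)
$k{\left(20 - 33 \right)} - 800 = 4 \left(20 - 33\right)^{2} - 800 = 4 \left(-13\right)^{2} - 800 = 4 \cdot 169 - 800 = 676 - 800 = -124$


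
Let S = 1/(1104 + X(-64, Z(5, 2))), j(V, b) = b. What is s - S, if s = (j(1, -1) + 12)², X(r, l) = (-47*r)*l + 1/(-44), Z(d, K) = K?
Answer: 37906715/313279 ≈ 121.00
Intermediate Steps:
X(r, l) = -1/44 - 47*l*r (X(r, l) = -47*l*r - 1/44 = -1/44 - 47*l*r)
S = 44/313279 (S = 1/(1104 + (-1/44 - 47*2*(-64))) = 1/(1104 + (-1/44 + 6016)) = 1/(1104 + 264703/44) = 1/(313279/44) = 44/313279 ≈ 0.00014045)
s = 121 (s = (-1 + 12)² = 11² = 121)
s - S = 121 - 1*44/313279 = 121 - 44/313279 = 37906715/313279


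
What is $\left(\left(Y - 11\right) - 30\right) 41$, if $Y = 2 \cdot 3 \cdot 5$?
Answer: $-451$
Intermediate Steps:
$Y = 30$ ($Y = 6 \cdot 5 = 30$)
$\left(\left(Y - 11\right) - 30\right) 41 = \left(\left(30 - 11\right) - 30\right) 41 = \left(19 - 30\right) 41 = \left(-11\right) 41 = -451$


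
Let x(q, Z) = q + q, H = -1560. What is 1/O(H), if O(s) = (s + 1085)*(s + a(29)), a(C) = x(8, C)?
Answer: 1/733400 ≈ 1.3635e-6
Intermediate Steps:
x(q, Z) = 2*q
a(C) = 16 (a(C) = 2*8 = 16)
O(s) = (16 + s)*(1085 + s) (O(s) = (s + 1085)*(s + 16) = (1085 + s)*(16 + s) = (16 + s)*(1085 + s))
1/O(H) = 1/(17360 + (-1560)**2 + 1101*(-1560)) = 1/(17360 + 2433600 - 1717560) = 1/733400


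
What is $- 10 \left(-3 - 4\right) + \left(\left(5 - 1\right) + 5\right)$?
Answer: $79$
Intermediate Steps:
$- 10 \left(-3 - 4\right) + \left(\left(5 - 1\right) + 5\right) = \left(-10\right) \left(-7\right) + \left(4 + 5\right) = 70 + 9 = 79$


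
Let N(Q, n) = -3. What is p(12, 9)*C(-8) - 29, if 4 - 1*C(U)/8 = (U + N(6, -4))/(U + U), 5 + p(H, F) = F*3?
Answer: 554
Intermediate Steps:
p(H, F) = -5 + 3*F (p(H, F) = -5 + F*3 = -5 + 3*F)
C(U) = 32 - 4*(-3 + U)/U (C(U) = 32 - 8*(U - 3)/(U + U) = 32 - 8*(-3 + U)/(2*U) = 32 - 8*(-3 + U)*1/(2*U) = 32 - 4*(-3 + U)/U)
p(12, 9)*C(-8) - 29 = (-5 + 3*9)*(28 + 12/(-8)) - 29 = (-5 + 27)*(28 + 12*(-⅛)) - 29 = 22*(28 - 3/2) - 29 = 22*(53/2) - 29 = 583 - 29 = 554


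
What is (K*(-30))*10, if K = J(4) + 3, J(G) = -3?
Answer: 0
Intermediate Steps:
K = 0 (K = -3 + 3 = 0)
(K*(-30))*10 = (0*(-30))*10 = 0*10 = 0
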